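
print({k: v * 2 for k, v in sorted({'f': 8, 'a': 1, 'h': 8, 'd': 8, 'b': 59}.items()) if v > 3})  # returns {'b': 118, 'd': 16, 'f': 16, 'h': 16}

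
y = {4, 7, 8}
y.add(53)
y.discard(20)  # {4, 7, 8, 53}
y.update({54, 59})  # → {4, 7, 8, 53, 54, 59}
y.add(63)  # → {4, 7, 8, 53, 54, 59, 63}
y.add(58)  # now {4, 7, 8, 53, 54, 58, 59, 63}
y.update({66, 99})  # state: {4, 7, 8, 53, 54, 58, 59, 63, 66, 99}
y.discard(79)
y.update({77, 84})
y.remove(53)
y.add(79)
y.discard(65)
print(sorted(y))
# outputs [4, 7, 8, 54, 58, 59, 63, 66, 77, 79, 84, 99]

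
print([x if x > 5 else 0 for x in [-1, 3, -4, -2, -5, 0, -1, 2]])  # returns [0, 0, 0, 0, 0, 0, 0, 0]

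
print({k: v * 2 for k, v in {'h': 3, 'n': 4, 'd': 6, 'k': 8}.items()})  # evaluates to {'h': 6, 'n': 8, 'd': 12, 'k': 16}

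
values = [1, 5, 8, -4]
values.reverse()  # [-4, 8, 5, 1]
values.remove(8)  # [-4, 5, 1]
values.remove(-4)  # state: [5, 1]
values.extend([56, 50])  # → [5, 1, 56, 50]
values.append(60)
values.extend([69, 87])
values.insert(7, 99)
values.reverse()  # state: [99, 87, 69, 60, 50, 56, 1, 5]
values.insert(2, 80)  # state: [99, 87, 80, 69, 60, 50, 56, 1, 5]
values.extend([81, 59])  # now [99, 87, 80, 69, 60, 50, 56, 1, 5, 81, 59]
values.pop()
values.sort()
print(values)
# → [1, 5, 50, 56, 60, 69, 80, 81, 87, 99]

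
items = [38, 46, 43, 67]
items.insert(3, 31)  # [38, 46, 43, 31, 67]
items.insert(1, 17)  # [38, 17, 46, 43, 31, 67]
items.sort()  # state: [17, 31, 38, 43, 46, 67]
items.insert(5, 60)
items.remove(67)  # [17, 31, 38, 43, 46, 60]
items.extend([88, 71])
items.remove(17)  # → [31, 38, 43, 46, 60, 88, 71]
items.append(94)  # [31, 38, 43, 46, 60, 88, 71, 94]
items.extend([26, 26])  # [31, 38, 43, 46, 60, 88, 71, 94, 26, 26]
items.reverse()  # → [26, 26, 94, 71, 88, 60, 46, 43, 38, 31]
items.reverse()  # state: [31, 38, 43, 46, 60, 88, 71, 94, 26, 26]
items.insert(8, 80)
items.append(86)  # [31, 38, 43, 46, 60, 88, 71, 94, 80, 26, 26, 86]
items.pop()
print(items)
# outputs [31, 38, 43, 46, 60, 88, 71, 94, 80, 26, 26]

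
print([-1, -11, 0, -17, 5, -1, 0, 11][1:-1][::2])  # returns [-11, -17, -1]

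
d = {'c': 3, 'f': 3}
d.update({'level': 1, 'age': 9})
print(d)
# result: {'c': 3, 'f': 3, 'level': 1, 'age': 9}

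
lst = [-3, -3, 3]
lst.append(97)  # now [-3, -3, 3, 97]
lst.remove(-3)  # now [-3, 3, 97]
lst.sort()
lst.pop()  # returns 97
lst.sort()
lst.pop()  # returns 3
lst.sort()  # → [-3]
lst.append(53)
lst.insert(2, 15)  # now [-3, 53, 15]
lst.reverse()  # [15, 53, -3]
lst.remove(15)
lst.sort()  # [-3, 53]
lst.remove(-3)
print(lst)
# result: [53]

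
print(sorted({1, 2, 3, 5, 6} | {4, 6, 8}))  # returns [1, 2, 3, 4, 5, 6, 8]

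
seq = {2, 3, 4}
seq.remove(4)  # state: {2, 3}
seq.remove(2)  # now {3}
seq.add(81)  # {3, 81}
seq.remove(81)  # {3}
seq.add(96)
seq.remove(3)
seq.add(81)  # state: {81, 96}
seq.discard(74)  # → {81, 96}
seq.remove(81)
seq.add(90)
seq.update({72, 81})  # {72, 81, 90, 96}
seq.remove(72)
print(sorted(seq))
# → [81, 90, 96]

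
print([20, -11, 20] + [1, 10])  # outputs [20, -11, 20, 1, 10]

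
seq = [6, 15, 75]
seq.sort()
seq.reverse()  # [75, 15, 6]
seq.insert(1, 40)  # [75, 40, 15, 6]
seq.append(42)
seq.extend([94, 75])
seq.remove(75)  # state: [40, 15, 6, 42, 94, 75]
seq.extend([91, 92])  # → [40, 15, 6, 42, 94, 75, 91, 92]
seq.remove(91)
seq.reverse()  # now [92, 75, 94, 42, 6, 15, 40]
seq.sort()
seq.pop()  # 94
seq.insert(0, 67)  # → [67, 6, 15, 40, 42, 75, 92]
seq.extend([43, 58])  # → [67, 6, 15, 40, 42, 75, 92, 43, 58]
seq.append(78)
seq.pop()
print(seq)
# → [67, 6, 15, 40, 42, 75, 92, 43, 58]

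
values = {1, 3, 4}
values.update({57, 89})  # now {1, 3, 4, 57, 89}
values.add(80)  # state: {1, 3, 4, 57, 80, 89}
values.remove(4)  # {1, 3, 57, 80, 89}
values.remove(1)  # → {3, 57, 80, 89}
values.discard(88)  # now {3, 57, 80, 89}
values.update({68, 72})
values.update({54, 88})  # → {3, 54, 57, 68, 72, 80, 88, 89}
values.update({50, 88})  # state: {3, 50, 54, 57, 68, 72, 80, 88, 89}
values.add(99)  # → {3, 50, 54, 57, 68, 72, 80, 88, 89, 99}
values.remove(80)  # {3, 50, 54, 57, 68, 72, 88, 89, 99}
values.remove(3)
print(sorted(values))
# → [50, 54, 57, 68, 72, 88, 89, 99]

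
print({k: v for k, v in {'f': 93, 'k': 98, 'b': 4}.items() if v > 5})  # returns {'f': 93, 'k': 98}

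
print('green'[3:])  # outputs en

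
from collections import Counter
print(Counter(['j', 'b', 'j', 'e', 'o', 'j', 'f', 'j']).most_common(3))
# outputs [('j', 4), ('b', 1), ('e', 1)]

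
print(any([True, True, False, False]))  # True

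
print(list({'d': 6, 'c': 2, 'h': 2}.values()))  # [6, 2, 2]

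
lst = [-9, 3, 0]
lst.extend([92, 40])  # [-9, 3, 0, 92, 40]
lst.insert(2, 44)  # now [-9, 3, 44, 0, 92, 40]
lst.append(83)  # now [-9, 3, 44, 0, 92, 40, 83]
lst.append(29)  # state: [-9, 3, 44, 0, 92, 40, 83, 29]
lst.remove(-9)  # [3, 44, 0, 92, 40, 83, 29]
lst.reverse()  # [29, 83, 40, 92, 0, 44, 3]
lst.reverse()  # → [3, 44, 0, 92, 40, 83, 29]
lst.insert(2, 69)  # [3, 44, 69, 0, 92, 40, 83, 29]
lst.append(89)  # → [3, 44, 69, 0, 92, 40, 83, 29, 89]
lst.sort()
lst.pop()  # 92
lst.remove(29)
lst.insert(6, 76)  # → [0, 3, 40, 44, 69, 83, 76, 89]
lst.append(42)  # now [0, 3, 40, 44, 69, 83, 76, 89, 42]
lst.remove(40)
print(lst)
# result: [0, 3, 44, 69, 83, 76, 89, 42]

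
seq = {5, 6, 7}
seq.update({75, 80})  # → {5, 6, 7, 75, 80}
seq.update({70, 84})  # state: {5, 6, 7, 70, 75, 80, 84}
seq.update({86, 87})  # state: {5, 6, 7, 70, 75, 80, 84, 86, 87}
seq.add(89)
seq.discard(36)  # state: {5, 6, 7, 70, 75, 80, 84, 86, 87, 89}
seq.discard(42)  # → {5, 6, 7, 70, 75, 80, 84, 86, 87, 89}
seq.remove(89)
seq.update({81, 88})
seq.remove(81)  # {5, 6, 7, 70, 75, 80, 84, 86, 87, 88}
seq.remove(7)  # {5, 6, 70, 75, 80, 84, 86, 87, 88}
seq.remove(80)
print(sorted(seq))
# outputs [5, 6, 70, 75, 84, 86, 87, 88]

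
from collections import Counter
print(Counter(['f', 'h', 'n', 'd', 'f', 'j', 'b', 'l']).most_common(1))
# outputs [('f', 2)]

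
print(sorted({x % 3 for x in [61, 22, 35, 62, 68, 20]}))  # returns [1, 2]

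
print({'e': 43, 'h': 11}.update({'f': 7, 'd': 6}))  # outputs None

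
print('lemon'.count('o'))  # 1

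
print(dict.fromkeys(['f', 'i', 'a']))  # {'f': None, 'i': None, 'a': None}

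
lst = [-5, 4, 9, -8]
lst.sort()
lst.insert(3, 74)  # [-8, -5, 4, 74, 9]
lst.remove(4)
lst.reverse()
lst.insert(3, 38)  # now [9, 74, -5, 38, -8]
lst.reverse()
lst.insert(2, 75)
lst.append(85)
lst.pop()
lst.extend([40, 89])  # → [-8, 38, 75, -5, 74, 9, 40, 89]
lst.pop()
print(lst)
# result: [-8, 38, 75, -5, 74, 9, 40]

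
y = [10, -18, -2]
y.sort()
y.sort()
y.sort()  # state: [-18, -2, 10]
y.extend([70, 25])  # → [-18, -2, 10, 70, 25]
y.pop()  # 25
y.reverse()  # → [70, 10, -2, -18]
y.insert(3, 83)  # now [70, 10, -2, 83, -18]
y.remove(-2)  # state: [70, 10, 83, -18]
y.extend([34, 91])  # [70, 10, 83, -18, 34, 91]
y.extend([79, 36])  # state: [70, 10, 83, -18, 34, 91, 79, 36]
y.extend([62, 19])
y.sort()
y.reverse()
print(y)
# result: [91, 83, 79, 70, 62, 36, 34, 19, 10, -18]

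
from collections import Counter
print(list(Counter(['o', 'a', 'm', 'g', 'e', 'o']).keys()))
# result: ['o', 'a', 'm', 'g', 'e']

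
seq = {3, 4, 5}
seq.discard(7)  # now {3, 4, 5}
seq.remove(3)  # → {4, 5}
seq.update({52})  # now {4, 5, 52}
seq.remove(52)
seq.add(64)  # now {4, 5, 64}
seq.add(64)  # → {4, 5, 64}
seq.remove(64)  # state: {4, 5}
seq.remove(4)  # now {5}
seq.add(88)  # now {5, 88}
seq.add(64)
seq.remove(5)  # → {64, 88}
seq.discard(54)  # {64, 88}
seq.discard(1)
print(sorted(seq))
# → [64, 88]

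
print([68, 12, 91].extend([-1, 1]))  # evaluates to None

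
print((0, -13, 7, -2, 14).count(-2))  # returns 1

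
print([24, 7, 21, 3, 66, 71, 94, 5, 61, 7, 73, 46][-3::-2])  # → [7, 5, 71, 3, 7]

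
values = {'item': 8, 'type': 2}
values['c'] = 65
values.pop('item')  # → 8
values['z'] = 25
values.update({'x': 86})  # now {'type': 2, 'c': 65, 'z': 25, 'x': 86}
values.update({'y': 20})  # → {'type': 2, 'c': 65, 'z': 25, 'x': 86, 'y': 20}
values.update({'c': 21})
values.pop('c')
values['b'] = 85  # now {'type': 2, 'z': 25, 'x': 86, 'y': 20, 'b': 85}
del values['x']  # {'type': 2, 'z': 25, 'y': 20, 'b': 85}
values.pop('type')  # 2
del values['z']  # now {'y': 20, 'b': 85}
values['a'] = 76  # {'y': 20, 'b': 85, 'a': 76}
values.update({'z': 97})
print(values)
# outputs {'y': 20, 'b': 85, 'a': 76, 'z': 97}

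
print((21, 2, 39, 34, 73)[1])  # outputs 2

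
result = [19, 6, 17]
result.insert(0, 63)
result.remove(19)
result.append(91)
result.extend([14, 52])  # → [63, 6, 17, 91, 14, 52]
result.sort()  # [6, 14, 17, 52, 63, 91]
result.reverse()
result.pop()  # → 6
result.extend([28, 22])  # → [91, 63, 52, 17, 14, 28, 22]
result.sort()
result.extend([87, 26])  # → [14, 17, 22, 28, 52, 63, 91, 87, 26]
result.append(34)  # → [14, 17, 22, 28, 52, 63, 91, 87, 26, 34]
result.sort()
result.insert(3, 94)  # [14, 17, 22, 94, 26, 28, 34, 52, 63, 87, 91]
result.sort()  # [14, 17, 22, 26, 28, 34, 52, 63, 87, 91, 94]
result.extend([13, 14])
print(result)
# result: [14, 17, 22, 26, 28, 34, 52, 63, 87, 91, 94, 13, 14]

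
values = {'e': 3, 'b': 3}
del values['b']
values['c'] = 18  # {'e': 3, 'c': 18}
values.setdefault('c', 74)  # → 18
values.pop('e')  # 3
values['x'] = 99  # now {'c': 18, 'x': 99}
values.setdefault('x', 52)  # 99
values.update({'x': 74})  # {'c': 18, 'x': 74}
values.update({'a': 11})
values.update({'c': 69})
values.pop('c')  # 69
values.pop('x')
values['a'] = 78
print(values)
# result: {'a': 78}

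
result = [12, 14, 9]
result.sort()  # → [9, 12, 14]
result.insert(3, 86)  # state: [9, 12, 14, 86]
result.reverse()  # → [86, 14, 12, 9]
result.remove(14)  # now [86, 12, 9]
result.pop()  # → 9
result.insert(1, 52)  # [86, 52, 12]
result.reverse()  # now [12, 52, 86]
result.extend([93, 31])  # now [12, 52, 86, 93, 31]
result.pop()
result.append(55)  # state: [12, 52, 86, 93, 55]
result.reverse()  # [55, 93, 86, 52, 12]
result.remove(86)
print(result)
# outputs [55, 93, 52, 12]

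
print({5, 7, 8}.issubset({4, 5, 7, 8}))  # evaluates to True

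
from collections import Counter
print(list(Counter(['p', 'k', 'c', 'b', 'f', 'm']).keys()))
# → ['p', 'k', 'c', 'b', 'f', 'm']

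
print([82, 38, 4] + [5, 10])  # [82, 38, 4, 5, 10]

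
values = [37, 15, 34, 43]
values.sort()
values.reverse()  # [43, 37, 34, 15]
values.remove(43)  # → [37, 34, 15]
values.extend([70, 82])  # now [37, 34, 15, 70, 82]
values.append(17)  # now [37, 34, 15, 70, 82, 17]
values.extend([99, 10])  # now [37, 34, 15, 70, 82, 17, 99, 10]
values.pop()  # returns 10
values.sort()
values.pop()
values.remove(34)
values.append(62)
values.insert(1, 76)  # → [15, 76, 17, 37, 70, 82, 62]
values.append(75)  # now [15, 76, 17, 37, 70, 82, 62, 75]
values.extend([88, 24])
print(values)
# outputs [15, 76, 17, 37, 70, 82, 62, 75, 88, 24]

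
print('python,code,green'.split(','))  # ['python', 'code', 'green']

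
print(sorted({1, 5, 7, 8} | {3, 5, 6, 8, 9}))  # [1, 3, 5, 6, 7, 8, 9]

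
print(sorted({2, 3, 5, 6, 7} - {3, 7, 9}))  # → [2, 5, 6]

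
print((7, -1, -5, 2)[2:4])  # (-5, 2)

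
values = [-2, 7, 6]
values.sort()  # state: [-2, 6, 7]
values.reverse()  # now [7, 6, -2]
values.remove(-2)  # [7, 6]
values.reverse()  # [6, 7]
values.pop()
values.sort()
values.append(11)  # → [6, 11]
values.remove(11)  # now [6]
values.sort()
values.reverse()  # [6]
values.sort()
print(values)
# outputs [6]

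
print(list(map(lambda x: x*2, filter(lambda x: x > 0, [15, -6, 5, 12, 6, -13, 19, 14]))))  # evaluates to [30, 10, 24, 12, 38, 28]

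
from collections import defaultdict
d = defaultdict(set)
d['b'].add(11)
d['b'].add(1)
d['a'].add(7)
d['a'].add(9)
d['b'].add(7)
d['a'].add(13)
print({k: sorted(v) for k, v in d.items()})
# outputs {'b': [1, 7, 11], 'a': [7, 9, 13]}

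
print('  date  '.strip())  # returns date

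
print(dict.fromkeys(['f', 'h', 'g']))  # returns {'f': None, 'h': None, 'g': None}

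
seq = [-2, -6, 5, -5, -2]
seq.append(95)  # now [-2, -6, 5, -5, -2, 95]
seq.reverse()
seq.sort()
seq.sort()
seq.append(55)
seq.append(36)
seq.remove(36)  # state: [-6, -5, -2, -2, 5, 95, 55]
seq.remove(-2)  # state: [-6, -5, -2, 5, 95, 55]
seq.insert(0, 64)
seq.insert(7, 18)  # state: [64, -6, -5, -2, 5, 95, 55, 18]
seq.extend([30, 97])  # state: [64, -6, -5, -2, 5, 95, 55, 18, 30, 97]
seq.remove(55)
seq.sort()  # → [-6, -5, -2, 5, 18, 30, 64, 95, 97]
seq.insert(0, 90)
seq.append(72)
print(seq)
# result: [90, -6, -5, -2, 5, 18, 30, 64, 95, 97, 72]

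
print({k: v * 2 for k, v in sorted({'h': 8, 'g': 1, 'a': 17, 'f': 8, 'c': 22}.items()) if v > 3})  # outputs {'a': 34, 'c': 44, 'f': 16, 'h': 16}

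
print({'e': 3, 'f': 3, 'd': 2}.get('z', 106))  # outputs 106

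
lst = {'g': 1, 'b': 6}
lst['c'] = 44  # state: {'g': 1, 'b': 6, 'c': 44}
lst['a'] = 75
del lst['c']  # {'g': 1, 'b': 6, 'a': 75}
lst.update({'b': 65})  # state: {'g': 1, 'b': 65, 'a': 75}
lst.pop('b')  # 65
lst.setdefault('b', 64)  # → 64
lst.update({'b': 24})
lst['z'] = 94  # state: {'g': 1, 'a': 75, 'b': 24, 'z': 94}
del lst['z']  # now {'g': 1, 'a': 75, 'b': 24}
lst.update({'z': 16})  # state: {'g': 1, 'a': 75, 'b': 24, 'z': 16}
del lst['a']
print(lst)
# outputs {'g': 1, 'b': 24, 'z': 16}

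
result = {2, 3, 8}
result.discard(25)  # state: {2, 3, 8}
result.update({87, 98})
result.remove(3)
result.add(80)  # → {2, 8, 80, 87, 98}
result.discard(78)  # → {2, 8, 80, 87, 98}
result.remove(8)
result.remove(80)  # {2, 87, 98}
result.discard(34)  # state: {2, 87, 98}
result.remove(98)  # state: {2, 87}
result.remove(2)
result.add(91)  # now {87, 91}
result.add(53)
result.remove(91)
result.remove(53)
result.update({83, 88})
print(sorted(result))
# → [83, 87, 88]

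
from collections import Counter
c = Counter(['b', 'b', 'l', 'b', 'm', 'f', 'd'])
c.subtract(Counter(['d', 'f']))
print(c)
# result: Counter({'b': 3, 'l': 1, 'm': 1, 'f': 0, 'd': 0})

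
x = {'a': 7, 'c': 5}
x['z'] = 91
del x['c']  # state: {'a': 7, 'z': 91}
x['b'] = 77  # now {'a': 7, 'z': 91, 'b': 77}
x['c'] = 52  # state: {'a': 7, 'z': 91, 'b': 77, 'c': 52}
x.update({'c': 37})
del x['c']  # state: {'a': 7, 'z': 91, 'b': 77}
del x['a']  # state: {'z': 91, 'b': 77}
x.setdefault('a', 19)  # 19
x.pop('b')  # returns 77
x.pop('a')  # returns 19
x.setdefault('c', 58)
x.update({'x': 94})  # {'z': 91, 'c': 58, 'x': 94}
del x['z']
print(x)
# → {'c': 58, 'x': 94}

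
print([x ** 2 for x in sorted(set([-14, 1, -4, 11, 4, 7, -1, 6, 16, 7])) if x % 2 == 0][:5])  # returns [196, 16, 16, 36, 256]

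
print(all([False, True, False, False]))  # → False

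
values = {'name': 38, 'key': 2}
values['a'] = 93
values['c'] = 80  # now {'name': 38, 'key': 2, 'a': 93, 'c': 80}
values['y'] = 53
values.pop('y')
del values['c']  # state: {'name': 38, 'key': 2, 'a': 93}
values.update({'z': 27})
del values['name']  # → {'key': 2, 'a': 93, 'z': 27}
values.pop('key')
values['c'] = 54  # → {'a': 93, 'z': 27, 'c': 54}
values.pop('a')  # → 93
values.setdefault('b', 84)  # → 84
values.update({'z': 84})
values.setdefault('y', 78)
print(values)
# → {'z': 84, 'c': 54, 'b': 84, 'y': 78}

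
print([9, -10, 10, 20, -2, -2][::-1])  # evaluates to [-2, -2, 20, 10, -10, 9]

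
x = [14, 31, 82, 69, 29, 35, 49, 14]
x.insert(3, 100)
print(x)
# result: [14, 31, 82, 100, 69, 29, 35, 49, 14]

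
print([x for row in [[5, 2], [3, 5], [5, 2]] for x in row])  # [5, 2, 3, 5, 5, 2]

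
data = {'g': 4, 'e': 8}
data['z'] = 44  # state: {'g': 4, 'e': 8, 'z': 44}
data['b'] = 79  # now {'g': 4, 'e': 8, 'z': 44, 'b': 79}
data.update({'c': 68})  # {'g': 4, 'e': 8, 'z': 44, 'b': 79, 'c': 68}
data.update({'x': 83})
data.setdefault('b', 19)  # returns 79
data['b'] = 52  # {'g': 4, 'e': 8, 'z': 44, 'b': 52, 'c': 68, 'x': 83}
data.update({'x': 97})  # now {'g': 4, 'e': 8, 'z': 44, 'b': 52, 'c': 68, 'x': 97}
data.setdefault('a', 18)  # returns 18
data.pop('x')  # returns 97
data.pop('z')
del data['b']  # {'g': 4, 'e': 8, 'c': 68, 'a': 18}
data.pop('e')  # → 8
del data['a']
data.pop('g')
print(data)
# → {'c': 68}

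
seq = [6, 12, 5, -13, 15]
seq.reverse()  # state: [15, -13, 5, 12, 6]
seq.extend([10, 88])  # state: [15, -13, 5, 12, 6, 10, 88]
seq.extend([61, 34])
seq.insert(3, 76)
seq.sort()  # [-13, 5, 6, 10, 12, 15, 34, 61, 76, 88]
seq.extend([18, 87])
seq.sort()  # [-13, 5, 6, 10, 12, 15, 18, 34, 61, 76, 87, 88]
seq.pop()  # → 88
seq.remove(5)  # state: [-13, 6, 10, 12, 15, 18, 34, 61, 76, 87]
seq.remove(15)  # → [-13, 6, 10, 12, 18, 34, 61, 76, 87]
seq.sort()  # [-13, 6, 10, 12, 18, 34, 61, 76, 87]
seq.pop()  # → 87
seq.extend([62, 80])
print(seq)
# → [-13, 6, 10, 12, 18, 34, 61, 76, 62, 80]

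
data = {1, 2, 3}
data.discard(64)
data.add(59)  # {1, 2, 3, 59}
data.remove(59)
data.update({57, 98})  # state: {1, 2, 3, 57, 98}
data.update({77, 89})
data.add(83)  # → {1, 2, 3, 57, 77, 83, 89, 98}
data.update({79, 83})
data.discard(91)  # {1, 2, 3, 57, 77, 79, 83, 89, 98}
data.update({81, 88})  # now {1, 2, 3, 57, 77, 79, 81, 83, 88, 89, 98}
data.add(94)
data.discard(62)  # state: {1, 2, 3, 57, 77, 79, 81, 83, 88, 89, 94, 98}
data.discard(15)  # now {1, 2, 3, 57, 77, 79, 81, 83, 88, 89, 94, 98}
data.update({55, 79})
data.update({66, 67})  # {1, 2, 3, 55, 57, 66, 67, 77, 79, 81, 83, 88, 89, 94, 98}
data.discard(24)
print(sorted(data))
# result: [1, 2, 3, 55, 57, 66, 67, 77, 79, 81, 83, 88, 89, 94, 98]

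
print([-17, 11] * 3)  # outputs [-17, 11, -17, 11, -17, 11]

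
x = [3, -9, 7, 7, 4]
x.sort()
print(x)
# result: [-9, 3, 4, 7, 7]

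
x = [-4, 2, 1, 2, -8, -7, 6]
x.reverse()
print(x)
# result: [6, -7, -8, 2, 1, 2, -4]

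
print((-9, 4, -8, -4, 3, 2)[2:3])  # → (-8,)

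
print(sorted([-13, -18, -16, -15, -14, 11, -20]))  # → [-20, -18, -16, -15, -14, -13, 11]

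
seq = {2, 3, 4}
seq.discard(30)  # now {2, 3, 4}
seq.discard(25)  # {2, 3, 4}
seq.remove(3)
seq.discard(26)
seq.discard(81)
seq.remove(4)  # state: {2}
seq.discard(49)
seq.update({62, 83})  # {2, 62, 83}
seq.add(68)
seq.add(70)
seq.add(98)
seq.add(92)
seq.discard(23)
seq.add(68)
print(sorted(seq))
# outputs [2, 62, 68, 70, 83, 92, 98]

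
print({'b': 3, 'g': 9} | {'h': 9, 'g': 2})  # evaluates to {'b': 3, 'g': 2, 'h': 9}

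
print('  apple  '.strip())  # apple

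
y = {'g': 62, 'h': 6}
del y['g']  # {'h': 6}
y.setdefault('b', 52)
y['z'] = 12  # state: {'h': 6, 'b': 52, 'z': 12}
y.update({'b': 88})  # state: {'h': 6, 'b': 88, 'z': 12}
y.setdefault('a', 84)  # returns 84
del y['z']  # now {'h': 6, 'b': 88, 'a': 84}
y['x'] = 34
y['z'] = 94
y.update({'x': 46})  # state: {'h': 6, 'b': 88, 'a': 84, 'x': 46, 'z': 94}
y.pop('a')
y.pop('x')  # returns 46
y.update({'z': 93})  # {'h': 6, 'b': 88, 'z': 93}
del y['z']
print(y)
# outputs {'h': 6, 'b': 88}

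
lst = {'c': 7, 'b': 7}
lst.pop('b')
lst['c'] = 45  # {'c': 45}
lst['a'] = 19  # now {'c': 45, 'a': 19}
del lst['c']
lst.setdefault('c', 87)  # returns 87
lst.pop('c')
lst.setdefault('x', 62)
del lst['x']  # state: {'a': 19}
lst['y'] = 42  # {'a': 19, 'y': 42}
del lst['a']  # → {'y': 42}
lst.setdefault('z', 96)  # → 96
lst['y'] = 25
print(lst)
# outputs {'y': 25, 'z': 96}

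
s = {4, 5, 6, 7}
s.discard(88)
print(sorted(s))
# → [4, 5, 6, 7]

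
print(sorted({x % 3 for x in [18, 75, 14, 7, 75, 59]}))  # [0, 1, 2]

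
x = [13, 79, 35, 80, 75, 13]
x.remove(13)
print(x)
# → [79, 35, 80, 75, 13]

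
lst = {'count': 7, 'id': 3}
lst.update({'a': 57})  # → {'count': 7, 'id': 3, 'a': 57}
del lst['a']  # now {'count': 7, 'id': 3}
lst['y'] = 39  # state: {'count': 7, 'id': 3, 'y': 39}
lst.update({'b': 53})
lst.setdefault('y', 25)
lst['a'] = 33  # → {'count': 7, 'id': 3, 'y': 39, 'b': 53, 'a': 33}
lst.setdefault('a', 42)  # 33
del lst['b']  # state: {'count': 7, 'id': 3, 'y': 39, 'a': 33}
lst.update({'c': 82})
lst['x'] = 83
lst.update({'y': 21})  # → {'count': 7, 'id': 3, 'y': 21, 'a': 33, 'c': 82, 'x': 83}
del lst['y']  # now {'count': 7, 'id': 3, 'a': 33, 'c': 82, 'x': 83}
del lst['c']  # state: {'count': 7, 'id': 3, 'a': 33, 'x': 83}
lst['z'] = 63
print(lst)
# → {'count': 7, 'id': 3, 'a': 33, 'x': 83, 'z': 63}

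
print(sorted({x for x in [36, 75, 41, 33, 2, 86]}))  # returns [2, 33, 36, 41, 75, 86]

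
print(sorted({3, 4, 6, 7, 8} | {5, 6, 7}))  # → [3, 4, 5, 6, 7, 8]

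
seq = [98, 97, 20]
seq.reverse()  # [20, 97, 98]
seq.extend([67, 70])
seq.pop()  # 70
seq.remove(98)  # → [20, 97, 67]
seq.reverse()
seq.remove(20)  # [67, 97]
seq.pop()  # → 97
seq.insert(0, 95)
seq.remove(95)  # [67]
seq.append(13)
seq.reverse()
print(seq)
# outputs [13, 67]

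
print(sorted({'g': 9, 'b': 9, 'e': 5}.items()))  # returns [('b', 9), ('e', 5), ('g', 9)]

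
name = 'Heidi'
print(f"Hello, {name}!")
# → Hello, Heidi!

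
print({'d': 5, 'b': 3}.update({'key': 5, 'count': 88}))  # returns None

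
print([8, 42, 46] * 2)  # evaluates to [8, 42, 46, 8, 42, 46]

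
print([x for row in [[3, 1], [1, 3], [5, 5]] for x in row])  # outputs [3, 1, 1, 3, 5, 5]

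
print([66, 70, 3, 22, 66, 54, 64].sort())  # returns None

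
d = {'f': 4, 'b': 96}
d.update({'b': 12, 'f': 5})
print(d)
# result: {'f': 5, 'b': 12}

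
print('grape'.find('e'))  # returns 4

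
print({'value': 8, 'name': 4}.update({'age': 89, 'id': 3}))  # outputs None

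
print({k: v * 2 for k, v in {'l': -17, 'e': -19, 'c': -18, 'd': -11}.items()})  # {'l': -34, 'e': -38, 'c': -36, 'd': -22}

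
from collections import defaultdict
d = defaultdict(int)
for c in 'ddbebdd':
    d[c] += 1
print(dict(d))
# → {'d': 4, 'b': 2, 'e': 1}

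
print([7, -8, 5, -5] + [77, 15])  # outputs [7, -8, 5, -5, 77, 15]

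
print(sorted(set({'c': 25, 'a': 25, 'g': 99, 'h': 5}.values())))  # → [5, 25, 99]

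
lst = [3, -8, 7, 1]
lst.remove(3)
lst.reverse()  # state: [1, 7, -8]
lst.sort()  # [-8, 1, 7]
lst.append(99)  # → [-8, 1, 7, 99]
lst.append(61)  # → [-8, 1, 7, 99, 61]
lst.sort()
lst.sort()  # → [-8, 1, 7, 61, 99]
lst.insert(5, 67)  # [-8, 1, 7, 61, 99, 67]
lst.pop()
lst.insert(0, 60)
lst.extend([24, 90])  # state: [60, -8, 1, 7, 61, 99, 24, 90]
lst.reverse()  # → [90, 24, 99, 61, 7, 1, -8, 60]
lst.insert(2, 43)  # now [90, 24, 43, 99, 61, 7, 1, -8, 60]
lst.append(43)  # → [90, 24, 43, 99, 61, 7, 1, -8, 60, 43]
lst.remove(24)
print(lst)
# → [90, 43, 99, 61, 7, 1, -8, 60, 43]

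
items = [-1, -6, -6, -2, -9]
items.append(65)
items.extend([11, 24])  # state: [-1, -6, -6, -2, -9, 65, 11, 24]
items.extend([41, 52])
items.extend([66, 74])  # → [-1, -6, -6, -2, -9, 65, 11, 24, 41, 52, 66, 74]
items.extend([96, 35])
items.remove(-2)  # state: [-1, -6, -6, -9, 65, 11, 24, 41, 52, 66, 74, 96, 35]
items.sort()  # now [-9, -6, -6, -1, 11, 24, 35, 41, 52, 65, 66, 74, 96]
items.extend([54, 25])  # [-9, -6, -6, -1, 11, 24, 35, 41, 52, 65, 66, 74, 96, 54, 25]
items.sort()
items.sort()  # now [-9, -6, -6, -1, 11, 24, 25, 35, 41, 52, 54, 65, 66, 74, 96]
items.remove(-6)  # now [-9, -6, -1, 11, 24, 25, 35, 41, 52, 54, 65, 66, 74, 96]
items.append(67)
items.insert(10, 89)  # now [-9, -6, -1, 11, 24, 25, 35, 41, 52, 54, 89, 65, 66, 74, 96, 67]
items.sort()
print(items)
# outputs [-9, -6, -1, 11, 24, 25, 35, 41, 52, 54, 65, 66, 67, 74, 89, 96]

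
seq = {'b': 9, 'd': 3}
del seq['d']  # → {'b': 9}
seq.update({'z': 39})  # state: {'b': 9, 'z': 39}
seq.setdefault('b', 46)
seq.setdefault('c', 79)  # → 79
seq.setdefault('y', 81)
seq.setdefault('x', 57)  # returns 57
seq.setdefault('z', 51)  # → 39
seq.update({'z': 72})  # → {'b': 9, 'z': 72, 'c': 79, 'y': 81, 'x': 57}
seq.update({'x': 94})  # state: {'b': 9, 'z': 72, 'c': 79, 'y': 81, 'x': 94}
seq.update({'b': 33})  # {'b': 33, 'z': 72, 'c': 79, 'y': 81, 'x': 94}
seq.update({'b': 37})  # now {'b': 37, 'z': 72, 'c': 79, 'y': 81, 'x': 94}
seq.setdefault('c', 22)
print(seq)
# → {'b': 37, 'z': 72, 'c': 79, 'y': 81, 'x': 94}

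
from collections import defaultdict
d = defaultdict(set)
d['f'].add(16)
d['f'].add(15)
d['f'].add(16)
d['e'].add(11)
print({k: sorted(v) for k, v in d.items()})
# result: {'f': [15, 16], 'e': [11]}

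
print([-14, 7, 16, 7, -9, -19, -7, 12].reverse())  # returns None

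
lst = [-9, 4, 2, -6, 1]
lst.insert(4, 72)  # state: [-9, 4, 2, -6, 72, 1]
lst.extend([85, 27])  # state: [-9, 4, 2, -6, 72, 1, 85, 27]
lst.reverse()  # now [27, 85, 1, 72, -6, 2, 4, -9]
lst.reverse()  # [-9, 4, 2, -6, 72, 1, 85, 27]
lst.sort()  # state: [-9, -6, 1, 2, 4, 27, 72, 85]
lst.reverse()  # [85, 72, 27, 4, 2, 1, -6, -9]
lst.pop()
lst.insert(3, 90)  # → [85, 72, 27, 90, 4, 2, 1, -6]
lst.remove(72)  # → [85, 27, 90, 4, 2, 1, -6]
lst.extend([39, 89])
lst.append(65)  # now [85, 27, 90, 4, 2, 1, -6, 39, 89, 65]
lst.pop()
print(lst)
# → [85, 27, 90, 4, 2, 1, -6, 39, 89]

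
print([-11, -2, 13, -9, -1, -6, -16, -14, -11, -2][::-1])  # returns [-2, -11, -14, -16, -6, -1, -9, 13, -2, -11]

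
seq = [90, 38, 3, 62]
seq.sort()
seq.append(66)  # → [3, 38, 62, 90, 66]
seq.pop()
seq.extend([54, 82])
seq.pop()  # 82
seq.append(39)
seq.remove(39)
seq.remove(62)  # [3, 38, 90, 54]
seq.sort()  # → [3, 38, 54, 90]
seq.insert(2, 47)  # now [3, 38, 47, 54, 90]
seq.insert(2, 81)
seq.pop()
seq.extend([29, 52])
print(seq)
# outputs [3, 38, 81, 47, 54, 29, 52]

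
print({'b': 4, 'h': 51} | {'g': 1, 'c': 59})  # {'b': 4, 'h': 51, 'g': 1, 'c': 59}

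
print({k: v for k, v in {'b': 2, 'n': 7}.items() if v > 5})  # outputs {'n': 7}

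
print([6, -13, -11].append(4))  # None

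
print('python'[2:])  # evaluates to thon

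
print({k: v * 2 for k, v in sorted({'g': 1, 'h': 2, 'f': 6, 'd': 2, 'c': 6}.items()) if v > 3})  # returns {'c': 12, 'f': 12}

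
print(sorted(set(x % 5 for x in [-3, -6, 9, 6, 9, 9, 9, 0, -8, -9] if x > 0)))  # [1, 4]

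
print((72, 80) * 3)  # (72, 80, 72, 80, 72, 80)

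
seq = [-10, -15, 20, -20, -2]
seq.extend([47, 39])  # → [-10, -15, 20, -20, -2, 47, 39]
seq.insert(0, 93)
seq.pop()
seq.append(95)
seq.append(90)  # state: [93, -10, -15, 20, -20, -2, 47, 95, 90]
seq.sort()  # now [-20, -15, -10, -2, 20, 47, 90, 93, 95]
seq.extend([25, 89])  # [-20, -15, -10, -2, 20, 47, 90, 93, 95, 25, 89]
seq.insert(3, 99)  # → [-20, -15, -10, 99, -2, 20, 47, 90, 93, 95, 25, 89]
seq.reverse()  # [89, 25, 95, 93, 90, 47, 20, -2, 99, -10, -15, -20]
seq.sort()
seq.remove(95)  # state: [-20, -15, -10, -2, 20, 25, 47, 89, 90, 93, 99]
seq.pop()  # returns 99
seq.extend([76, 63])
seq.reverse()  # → [63, 76, 93, 90, 89, 47, 25, 20, -2, -10, -15, -20]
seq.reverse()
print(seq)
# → [-20, -15, -10, -2, 20, 25, 47, 89, 90, 93, 76, 63]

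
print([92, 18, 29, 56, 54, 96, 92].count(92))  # 2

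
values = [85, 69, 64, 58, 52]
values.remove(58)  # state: [85, 69, 64, 52]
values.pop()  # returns 52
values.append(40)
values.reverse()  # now [40, 64, 69, 85]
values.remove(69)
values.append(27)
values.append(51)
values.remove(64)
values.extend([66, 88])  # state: [40, 85, 27, 51, 66, 88]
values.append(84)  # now [40, 85, 27, 51, 66, 88, 84]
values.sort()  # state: [27, 40, 51, 66, 84, 85, 88]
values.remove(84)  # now [27, 40, 51, 66, 85, 88]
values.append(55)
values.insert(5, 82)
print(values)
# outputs [27, 40, 51, 66, 85, 82, 88, 55]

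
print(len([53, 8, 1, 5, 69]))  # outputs 5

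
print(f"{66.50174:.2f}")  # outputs 66.50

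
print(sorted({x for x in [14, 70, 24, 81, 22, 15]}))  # [14, 15, 22, 24, 70, 81]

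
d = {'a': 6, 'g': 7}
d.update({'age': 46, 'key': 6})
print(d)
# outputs {'a': 6, 'g': 7, 'age': 46, 'key': 6}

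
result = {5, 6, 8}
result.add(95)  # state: {5, 6, 8, 95}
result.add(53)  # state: {5, 6, 8, 53, 95}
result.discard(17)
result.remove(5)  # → {6, 8, 53, 95}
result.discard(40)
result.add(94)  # {6, 8, 53, 94, 95}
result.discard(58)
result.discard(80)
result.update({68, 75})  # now {6, 8, 53, 68, 75, 94, 95}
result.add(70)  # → {6, 8, 53, 68, 70, 75, 94, 95}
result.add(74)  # {6, 8, 53, 68, 70, 74, 75, 94, 95}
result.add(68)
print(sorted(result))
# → [6, 8, 53, 68, 70, 74, 75, 94, 95]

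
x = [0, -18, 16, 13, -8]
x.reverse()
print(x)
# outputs [-8, 13, 16, -18, 0]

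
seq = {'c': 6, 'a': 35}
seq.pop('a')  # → 35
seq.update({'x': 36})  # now {'c': 6, 'x': 36}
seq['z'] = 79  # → {'c': 6, 'x': 36, 'z': 79}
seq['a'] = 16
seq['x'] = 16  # {'c': 6, 'x': 16, 'z': 79, 'a': 16}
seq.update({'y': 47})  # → {'c': 6, 'x': 16, 'z': 79, 'a': 16, 'y': 47}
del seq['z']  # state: {'c': 6, 'x': 16, 'a': 16, 'y': 47}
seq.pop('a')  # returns 16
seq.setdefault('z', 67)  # 67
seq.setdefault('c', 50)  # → 6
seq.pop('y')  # 47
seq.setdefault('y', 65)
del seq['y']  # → {'c': 6, 'x': 16, 'z': 67}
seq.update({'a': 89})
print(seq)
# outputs {'c': 6, 'x': 16, 'z': 67, 'a': 89}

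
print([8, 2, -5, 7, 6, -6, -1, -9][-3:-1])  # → [-6, -1]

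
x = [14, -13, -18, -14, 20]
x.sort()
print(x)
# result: [-18, -14, -13, 14, 20]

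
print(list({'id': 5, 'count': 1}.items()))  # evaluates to [('id', 5), ('count', 1)]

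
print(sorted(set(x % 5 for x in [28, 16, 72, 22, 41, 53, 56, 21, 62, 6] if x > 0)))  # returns [1, 2, 3]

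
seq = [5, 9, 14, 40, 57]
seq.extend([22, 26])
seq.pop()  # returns 26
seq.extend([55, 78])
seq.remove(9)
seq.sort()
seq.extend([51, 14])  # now [5, 14, 22, 40, 55, 57, 78, 51, 14]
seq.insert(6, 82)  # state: [5, 14, 22, 40, 55, 57, 82, 78, 51, 14]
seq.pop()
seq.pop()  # 51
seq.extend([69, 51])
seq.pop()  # 51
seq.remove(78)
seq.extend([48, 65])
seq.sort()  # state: [5, 14, 22, 40, 48, 55, 57, 65, 69, 82]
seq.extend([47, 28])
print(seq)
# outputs [5, 14, 22, 40, 48, 55, 57, 65, 69, 82, 47, 28]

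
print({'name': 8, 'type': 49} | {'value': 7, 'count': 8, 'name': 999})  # {'name': 999, 'type': 49, 'value': 7, 'count': 8}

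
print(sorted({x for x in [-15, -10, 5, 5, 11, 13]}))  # [-15, -10, 5, 11, 13]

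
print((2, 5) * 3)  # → (2, 5, 2, 5, 2, 5)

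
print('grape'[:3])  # gra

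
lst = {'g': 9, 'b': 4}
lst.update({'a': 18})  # {'g': 9, 'b': 4, 'a': 18}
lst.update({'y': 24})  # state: {'g': 9, 'b': 4, 'a': 18, 'y': 24}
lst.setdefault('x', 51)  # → 51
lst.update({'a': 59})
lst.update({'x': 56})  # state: {'g': 9, 'b': 4, 'a': 59, 'y': 24, 'x': 56}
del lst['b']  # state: {'g': 9, 'a': 59, 'y': 24, 'x': 56}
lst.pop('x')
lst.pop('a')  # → 59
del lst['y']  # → {'g': 9}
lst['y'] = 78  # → {'g': 9, 'y': 78}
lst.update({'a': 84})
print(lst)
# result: {'g': 9, 'y': 78, 'a': 84}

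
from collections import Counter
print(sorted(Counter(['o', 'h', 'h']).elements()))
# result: ['h', 'h', 'o']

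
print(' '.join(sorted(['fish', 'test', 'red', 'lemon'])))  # fish lemon red test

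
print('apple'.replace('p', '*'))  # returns a**le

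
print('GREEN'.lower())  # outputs green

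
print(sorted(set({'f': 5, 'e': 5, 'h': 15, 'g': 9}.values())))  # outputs [5, 9, 15]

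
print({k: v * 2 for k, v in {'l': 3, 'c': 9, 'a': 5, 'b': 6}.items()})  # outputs {'l': 6, 'c': 18, 'a': 10, 'b': 12}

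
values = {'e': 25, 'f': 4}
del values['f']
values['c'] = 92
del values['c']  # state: {'e': 25}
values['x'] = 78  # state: {'e': 25, 'x': 78}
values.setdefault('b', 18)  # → 18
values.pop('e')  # 25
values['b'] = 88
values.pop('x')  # 78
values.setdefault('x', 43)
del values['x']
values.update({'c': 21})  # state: {'b': 88, 'c': 21}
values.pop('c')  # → 21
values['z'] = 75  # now {'b': 88, 'z': 75}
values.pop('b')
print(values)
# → {'z': 75}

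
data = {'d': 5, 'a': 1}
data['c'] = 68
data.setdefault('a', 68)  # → 1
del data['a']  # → {'d': 5, 'c': 68}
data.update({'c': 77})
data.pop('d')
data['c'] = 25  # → {'c': 25}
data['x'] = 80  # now {'c': 25, 'x': 80}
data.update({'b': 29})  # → {'c': 25, 'x': 80, 'b': 29}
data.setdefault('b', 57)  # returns 29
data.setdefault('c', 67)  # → 25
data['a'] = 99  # {'c': 25, 'x': 80, 'b': 29, 'a': 99}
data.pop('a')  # 99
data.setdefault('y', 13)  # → 13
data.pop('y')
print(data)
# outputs {'c': 25, 'x': 80, 'b': 29}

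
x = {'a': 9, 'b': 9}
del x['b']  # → {'a': 9}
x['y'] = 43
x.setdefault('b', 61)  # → 61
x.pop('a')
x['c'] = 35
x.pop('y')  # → 43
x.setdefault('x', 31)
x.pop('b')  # 61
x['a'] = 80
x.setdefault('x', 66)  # 31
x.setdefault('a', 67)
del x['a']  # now {'c': 35, 'x': 31}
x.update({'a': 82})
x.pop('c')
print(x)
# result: {'x': 31, 'a': 82}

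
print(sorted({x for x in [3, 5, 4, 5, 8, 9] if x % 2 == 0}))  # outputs [4, 8]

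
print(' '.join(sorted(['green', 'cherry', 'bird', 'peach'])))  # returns bird cherry green peach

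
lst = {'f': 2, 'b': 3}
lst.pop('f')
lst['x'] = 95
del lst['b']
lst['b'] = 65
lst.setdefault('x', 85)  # 95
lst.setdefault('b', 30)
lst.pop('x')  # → 95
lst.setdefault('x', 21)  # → 21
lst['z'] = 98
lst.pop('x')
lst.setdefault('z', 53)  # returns 98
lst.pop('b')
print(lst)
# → {'z': 98}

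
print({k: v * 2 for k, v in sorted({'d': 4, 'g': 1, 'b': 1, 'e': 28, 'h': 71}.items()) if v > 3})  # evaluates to {'d': 8, 'e': 56, 'h': 142}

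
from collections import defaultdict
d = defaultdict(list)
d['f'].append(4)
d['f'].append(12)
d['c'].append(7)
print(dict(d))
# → {'f': [4, 12], 'c': [7]}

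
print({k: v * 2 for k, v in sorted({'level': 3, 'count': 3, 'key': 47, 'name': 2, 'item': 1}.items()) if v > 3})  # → {'key': 94}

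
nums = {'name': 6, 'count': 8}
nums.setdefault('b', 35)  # 35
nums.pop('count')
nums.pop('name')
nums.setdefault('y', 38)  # 38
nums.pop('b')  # 35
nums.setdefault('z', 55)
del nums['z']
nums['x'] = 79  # {'y': 38, 'x': 79}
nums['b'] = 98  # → {'y': 38, 'x': 79, 'b': 98}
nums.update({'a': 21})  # {'y': 38, 'x': 79, 'b': 98, 'a': 21}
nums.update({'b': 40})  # {'y': 38, 'x': 79, 'b': 40, 'a': 21}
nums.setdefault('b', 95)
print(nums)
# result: {'y': 38, 'x': 79, 'b': 40, 'a': 21}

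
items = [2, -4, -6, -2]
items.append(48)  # [2, -4, -6, -2, 48]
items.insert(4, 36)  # [2, -4, -6, -2, 36, 48]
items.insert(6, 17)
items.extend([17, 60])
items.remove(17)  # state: [2, -4, -6, -2, 36, 48, 17, 60]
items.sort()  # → [-6, -4, -2, 2, 17, 36, 48, 60]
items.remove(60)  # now [-6, -4, -2, 2, 17, 36, 48]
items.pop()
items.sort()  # [-6, -4, -2, 2, 17, 36]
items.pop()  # 36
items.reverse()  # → [17, 2, -2, -4, -6]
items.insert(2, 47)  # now [17, 2, 47, -2, -4, -6]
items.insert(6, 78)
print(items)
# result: [17, 2, 47, -2, -4, -6, 78]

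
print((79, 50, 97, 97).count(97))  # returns 2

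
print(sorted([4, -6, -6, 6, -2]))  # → [-6, -6, -2, 4, 6]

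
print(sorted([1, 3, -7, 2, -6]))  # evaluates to [-7, -6, 1, 2, 3]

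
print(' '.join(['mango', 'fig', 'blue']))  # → mango fig blue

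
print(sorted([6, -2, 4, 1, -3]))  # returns [-3, -2, 1, 4, 6]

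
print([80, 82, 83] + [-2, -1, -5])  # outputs [80, 82, 83, -2, -1, -5]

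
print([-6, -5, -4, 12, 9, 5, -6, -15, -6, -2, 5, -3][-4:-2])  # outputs [-6, -2]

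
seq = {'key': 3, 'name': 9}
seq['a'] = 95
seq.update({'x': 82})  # {'key': 3, 'name': 9, 'a': 95, 'x': 82}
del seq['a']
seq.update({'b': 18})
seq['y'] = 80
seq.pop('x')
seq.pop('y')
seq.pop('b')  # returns 18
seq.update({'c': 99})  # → {'key': 3, 'name': 9, 'c': 99}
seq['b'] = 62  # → {'key': 3, 'name': 9, 'c': 99, 'b': 62}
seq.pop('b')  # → 62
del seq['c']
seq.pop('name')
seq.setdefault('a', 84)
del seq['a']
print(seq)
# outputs {'key': 3}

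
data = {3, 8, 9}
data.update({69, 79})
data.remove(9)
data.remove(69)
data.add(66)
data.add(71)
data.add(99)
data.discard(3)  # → {8, 66, 71, 79, 99}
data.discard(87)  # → {8, 66, 71, 79, 99}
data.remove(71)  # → {8, 66, 79, 99}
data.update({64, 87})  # {8, 64, 66, 79, 87, 99}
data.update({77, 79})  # {8, 64, 66, 77, 79, 87, 99}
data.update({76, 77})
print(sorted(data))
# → [8, 64, 66, 76, 77, 79, 87, 99]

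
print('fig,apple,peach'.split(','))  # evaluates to ['fig', 'apple', 'peach']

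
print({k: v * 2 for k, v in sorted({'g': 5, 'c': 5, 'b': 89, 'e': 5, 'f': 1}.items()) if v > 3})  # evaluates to {'b': 178, 'c': 10, 'e': 10, 'g': 10}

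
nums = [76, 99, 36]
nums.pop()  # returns 36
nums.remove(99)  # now [76]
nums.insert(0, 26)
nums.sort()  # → [26, 76]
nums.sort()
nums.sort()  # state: [26, 76]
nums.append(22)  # [26, 76, 22]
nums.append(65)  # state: [26, 76, 22, 65]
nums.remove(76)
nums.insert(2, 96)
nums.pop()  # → 65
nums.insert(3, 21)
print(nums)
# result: [26, 22, 96, 21]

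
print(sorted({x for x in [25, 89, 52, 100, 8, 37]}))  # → [8, 25, 37, 52, 89, 100]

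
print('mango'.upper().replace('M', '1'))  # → 1ANGO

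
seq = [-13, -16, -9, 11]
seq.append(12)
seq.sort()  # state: [-16, -13, -9, 11, 12]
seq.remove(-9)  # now [-16, -13, 11, 12]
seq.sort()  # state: [-16, -13, 11, 12]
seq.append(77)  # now [-16, -13, 11, 12, 77]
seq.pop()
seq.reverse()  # [12, 11, -13, -16]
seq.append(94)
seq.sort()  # [-16, -13, 11, 12, 94]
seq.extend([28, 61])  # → [-16, -13, 11, 12, 94, 28, 61]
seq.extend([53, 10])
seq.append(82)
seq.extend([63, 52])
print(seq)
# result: [-16, -13, 11, 12, 94, 28, 61, 53, 10, 82, 63, 52]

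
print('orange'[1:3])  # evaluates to ra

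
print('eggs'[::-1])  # sgge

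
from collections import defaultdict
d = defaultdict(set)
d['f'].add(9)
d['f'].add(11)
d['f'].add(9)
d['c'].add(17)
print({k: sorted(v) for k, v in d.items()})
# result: {'f': [9, 11], 'c': [17]}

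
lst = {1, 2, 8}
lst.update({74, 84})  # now {1, 2, 8, 74, 84}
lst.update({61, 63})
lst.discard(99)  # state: {1, 2, 8, 61, 63, 74, 84}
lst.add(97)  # {1, 2, 8, 61, 63, 74, 84, 97}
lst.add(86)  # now {1, 2, 8, 61, 63, 74, 84, 86, 97}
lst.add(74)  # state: {1, 2, 8, 61, 63, 74, 84, 86, 97}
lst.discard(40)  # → {1, 2, 8, 61, 63, 74, 84, 86, 97}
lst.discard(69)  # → {1, 2, 8, 61, 63, 74, 84, 86, 97}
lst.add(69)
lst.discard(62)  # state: {1, 2, 8, 61, 63, 69, 74, 84, 86, 97}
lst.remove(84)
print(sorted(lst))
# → [1, 2, 8, 61, 63, 69, 74, 86, 97]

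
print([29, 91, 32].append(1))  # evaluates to None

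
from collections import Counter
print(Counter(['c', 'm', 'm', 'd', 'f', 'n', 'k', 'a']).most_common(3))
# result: [('m', 2), ('c', 1), ('d', 1)]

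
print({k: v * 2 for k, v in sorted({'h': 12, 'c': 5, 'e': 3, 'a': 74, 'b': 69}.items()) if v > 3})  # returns {'a': 148, 'b': 138, 'c': 10, 'h': 24}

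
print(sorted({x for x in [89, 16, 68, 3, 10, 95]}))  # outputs [3, 10, 16, 68, 89, 95]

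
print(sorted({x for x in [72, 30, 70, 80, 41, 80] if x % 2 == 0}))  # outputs [30, 70, 72, 80]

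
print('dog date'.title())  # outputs Dog Date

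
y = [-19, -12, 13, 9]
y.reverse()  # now [9, 13, -12, -19]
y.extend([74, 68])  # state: [9, 13, -12, -19, 74, 68]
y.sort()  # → [-19, -12, 9, 13, 68, 74]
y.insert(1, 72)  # [-19, 72, -12, 9, 13, 68, 74]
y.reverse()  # [74, 68, 13, 9, -12, 72, -19]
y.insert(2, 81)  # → [74, 68, 81, 13, 9, -12, 72, -19]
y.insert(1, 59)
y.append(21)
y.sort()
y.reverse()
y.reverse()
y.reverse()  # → [81, 74, 72, 68, 59, 21, 13, 9, -12, -19]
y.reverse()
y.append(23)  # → [-19, -12, 9, 13, 21, 59, 68, 72, 74, 81, 23]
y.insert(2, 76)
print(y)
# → [-19, -12, 76, 9, 13, 21, 59, 68, 72, 74, 81, 23]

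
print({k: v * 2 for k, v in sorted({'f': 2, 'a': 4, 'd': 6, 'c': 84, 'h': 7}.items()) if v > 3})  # {'a': 8, 'c': 168, 'd': 12, 'h': 14}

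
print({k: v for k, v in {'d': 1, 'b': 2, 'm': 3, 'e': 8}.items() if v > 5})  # {'e': 8}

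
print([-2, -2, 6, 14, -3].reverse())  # None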